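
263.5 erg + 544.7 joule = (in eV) 3.4e+21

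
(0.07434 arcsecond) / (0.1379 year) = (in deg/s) 4.748e-12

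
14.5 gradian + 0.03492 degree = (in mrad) 228.4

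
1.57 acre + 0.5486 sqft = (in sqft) 6.839e+04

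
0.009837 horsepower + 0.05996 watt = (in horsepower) 0.009917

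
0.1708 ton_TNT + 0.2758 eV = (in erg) 7.146e+15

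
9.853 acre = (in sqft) 4.292e+05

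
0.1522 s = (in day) 1.762e-06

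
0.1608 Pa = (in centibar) 0.0001608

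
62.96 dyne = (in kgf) 6.42e-05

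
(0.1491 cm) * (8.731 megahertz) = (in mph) 2.912e+04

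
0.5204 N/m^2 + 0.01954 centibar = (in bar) 0.0002006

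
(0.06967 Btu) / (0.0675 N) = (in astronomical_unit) 7.279e-09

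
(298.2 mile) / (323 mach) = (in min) 0.07273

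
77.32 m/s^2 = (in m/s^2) 77.32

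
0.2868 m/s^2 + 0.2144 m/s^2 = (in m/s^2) 0.5012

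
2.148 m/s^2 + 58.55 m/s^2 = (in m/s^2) 60.7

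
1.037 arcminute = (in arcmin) 1.037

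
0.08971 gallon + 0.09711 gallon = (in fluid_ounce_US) 23.91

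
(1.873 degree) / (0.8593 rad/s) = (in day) 4.403e-07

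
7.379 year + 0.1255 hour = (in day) 2693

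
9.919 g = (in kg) 0.009919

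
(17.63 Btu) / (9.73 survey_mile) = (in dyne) 1.188e+05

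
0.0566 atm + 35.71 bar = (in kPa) 3577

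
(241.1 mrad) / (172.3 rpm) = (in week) 2.209e-08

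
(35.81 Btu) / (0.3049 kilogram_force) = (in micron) 1.264e+10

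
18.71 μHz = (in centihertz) 0.001871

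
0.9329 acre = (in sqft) 4.064e+04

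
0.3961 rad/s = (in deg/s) 22.69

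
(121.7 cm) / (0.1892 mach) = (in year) 5.99e-10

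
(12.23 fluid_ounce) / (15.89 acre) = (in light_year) 5.945e-25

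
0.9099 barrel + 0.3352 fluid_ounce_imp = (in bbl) 0.91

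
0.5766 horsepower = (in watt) 430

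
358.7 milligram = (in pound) 0.0007908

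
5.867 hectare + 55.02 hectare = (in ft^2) 6.554e+06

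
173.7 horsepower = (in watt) 1.295e+05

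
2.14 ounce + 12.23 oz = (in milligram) 4.074e+05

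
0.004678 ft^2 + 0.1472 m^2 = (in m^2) 0.1476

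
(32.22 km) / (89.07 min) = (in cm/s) 602.9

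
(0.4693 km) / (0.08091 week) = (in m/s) 0.00959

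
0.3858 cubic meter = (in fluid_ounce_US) 1.305e+04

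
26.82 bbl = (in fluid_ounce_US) 1.442e+05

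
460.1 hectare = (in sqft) 4.952e+07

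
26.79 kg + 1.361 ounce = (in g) 2.683e+04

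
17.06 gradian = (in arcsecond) 5.527e+04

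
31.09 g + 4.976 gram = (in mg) 3.607e+04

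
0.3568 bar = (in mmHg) 267.6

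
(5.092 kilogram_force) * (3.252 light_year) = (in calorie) 3.672e+17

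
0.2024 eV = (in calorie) 7.75e-21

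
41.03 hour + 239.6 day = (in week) 34.47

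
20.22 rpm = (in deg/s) 121.3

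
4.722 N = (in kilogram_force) 0.4815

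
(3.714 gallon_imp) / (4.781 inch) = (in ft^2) 1.497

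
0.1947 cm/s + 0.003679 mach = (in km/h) 4.517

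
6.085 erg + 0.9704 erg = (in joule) 7.055e-07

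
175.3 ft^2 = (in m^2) 16.29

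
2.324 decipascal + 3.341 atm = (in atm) 3.341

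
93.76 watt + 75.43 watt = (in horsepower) 0.2269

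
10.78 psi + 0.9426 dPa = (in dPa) 7.433e+05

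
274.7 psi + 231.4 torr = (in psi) 279.2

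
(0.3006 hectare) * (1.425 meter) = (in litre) 4.284e+06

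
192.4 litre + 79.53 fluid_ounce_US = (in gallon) 51.45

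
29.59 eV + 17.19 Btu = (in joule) 1.814e+04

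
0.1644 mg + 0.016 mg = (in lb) 3.977e-07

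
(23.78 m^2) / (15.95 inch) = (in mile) 0.03647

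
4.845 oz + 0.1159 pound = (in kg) 0.1899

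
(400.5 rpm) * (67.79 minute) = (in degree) 9.774e+06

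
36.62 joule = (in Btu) 0.03471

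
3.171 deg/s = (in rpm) 0.5285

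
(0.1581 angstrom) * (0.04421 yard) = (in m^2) 6.391e-13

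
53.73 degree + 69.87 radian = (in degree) 4057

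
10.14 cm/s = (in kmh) 0.365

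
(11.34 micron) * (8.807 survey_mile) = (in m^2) 0.1607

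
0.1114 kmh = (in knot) 0.06015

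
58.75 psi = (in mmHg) 3038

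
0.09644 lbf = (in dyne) 4.29e+04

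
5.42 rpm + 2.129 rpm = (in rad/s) 0.7905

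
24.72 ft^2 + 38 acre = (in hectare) 15.38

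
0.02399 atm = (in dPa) 2.431e+04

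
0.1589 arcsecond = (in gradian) 4.904e-05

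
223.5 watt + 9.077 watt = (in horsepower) 0.3119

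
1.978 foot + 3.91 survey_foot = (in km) 0.001795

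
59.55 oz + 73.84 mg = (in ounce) 59.55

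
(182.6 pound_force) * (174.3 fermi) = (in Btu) 1.342e-13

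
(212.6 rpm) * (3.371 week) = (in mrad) 4.539e+10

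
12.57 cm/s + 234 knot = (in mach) 0.3539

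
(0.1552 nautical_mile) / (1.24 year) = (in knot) 1.429e-05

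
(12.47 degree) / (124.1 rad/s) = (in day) 2.03e-08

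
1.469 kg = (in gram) 1469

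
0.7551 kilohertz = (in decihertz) 7551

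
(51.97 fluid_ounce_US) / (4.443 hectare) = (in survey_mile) 2.149e-11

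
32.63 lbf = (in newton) 145.1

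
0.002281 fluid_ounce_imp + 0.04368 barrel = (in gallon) 1.835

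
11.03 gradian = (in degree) 9.927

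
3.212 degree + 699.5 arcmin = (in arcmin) 892.2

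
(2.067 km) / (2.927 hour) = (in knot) 0.3813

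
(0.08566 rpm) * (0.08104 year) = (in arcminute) 7.881e+07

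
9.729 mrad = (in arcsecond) 2007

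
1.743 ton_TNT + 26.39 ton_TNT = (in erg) 1.177e+18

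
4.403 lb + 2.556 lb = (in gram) 3157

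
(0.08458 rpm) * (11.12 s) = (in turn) 0.01568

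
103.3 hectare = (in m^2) 1.033e+06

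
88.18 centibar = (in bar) 0.8818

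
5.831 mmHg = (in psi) 0.1128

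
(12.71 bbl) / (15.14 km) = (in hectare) 1.335e-08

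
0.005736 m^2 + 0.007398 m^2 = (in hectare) 1.313e-06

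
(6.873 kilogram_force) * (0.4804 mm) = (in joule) 0.03238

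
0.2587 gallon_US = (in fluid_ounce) 33.11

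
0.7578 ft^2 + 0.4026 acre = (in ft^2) 1.754e+04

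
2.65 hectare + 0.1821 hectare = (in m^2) 2.832e+04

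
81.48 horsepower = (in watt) 6.076e+04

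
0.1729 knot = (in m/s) 0.08895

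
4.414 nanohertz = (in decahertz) 4.414e-10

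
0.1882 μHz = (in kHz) 1.882e-10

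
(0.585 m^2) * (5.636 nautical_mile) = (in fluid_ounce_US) 2.065e+08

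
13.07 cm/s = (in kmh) 0.4705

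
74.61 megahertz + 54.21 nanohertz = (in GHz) 0.07461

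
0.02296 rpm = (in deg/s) 0.1378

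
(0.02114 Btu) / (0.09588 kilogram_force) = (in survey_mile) 0.01474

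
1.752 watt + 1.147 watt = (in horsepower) 0.003888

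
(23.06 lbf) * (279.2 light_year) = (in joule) 2.709e+20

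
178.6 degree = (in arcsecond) 6.43e+05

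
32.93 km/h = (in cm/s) 914.7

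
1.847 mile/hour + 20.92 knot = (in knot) 22.52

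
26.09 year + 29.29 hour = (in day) 9524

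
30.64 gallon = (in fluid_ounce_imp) 4082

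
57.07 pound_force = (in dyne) 2.539e+07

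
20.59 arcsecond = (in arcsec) 20.59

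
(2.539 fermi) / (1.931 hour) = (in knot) 7.1e-19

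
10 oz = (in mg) 2.835e+05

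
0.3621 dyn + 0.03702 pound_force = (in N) 0.1647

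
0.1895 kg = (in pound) 0.4178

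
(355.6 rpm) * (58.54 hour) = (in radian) 7.848e+06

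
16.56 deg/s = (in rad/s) 0.289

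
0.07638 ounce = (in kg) 0.002165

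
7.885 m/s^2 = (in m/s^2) 7.885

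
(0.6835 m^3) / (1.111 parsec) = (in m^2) 1.994e-17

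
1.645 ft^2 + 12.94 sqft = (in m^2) 1.355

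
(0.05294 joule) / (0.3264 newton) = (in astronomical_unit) 1.084e-12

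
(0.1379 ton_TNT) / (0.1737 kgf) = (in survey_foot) 1.111e+09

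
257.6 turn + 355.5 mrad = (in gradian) 1.031e+05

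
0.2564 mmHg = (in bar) 0.0003418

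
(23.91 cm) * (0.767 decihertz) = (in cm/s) 1.834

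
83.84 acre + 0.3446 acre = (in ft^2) 3.667e+06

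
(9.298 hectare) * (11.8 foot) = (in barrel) 2.103e+06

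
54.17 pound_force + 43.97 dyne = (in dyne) 2.41e+07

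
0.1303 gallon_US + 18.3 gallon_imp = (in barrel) 0.5264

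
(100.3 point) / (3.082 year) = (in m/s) 3.641e-10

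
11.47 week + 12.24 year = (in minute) 6.549e+06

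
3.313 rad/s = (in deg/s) 189.8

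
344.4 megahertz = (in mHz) 3.444e+11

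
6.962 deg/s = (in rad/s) 0.1215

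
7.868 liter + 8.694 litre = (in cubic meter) 0.01656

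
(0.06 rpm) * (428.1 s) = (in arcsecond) 5.548e+05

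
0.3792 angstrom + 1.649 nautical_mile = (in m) 3054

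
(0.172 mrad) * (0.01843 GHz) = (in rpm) 3.027e+04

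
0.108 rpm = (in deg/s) 0.648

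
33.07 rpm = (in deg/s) 198.4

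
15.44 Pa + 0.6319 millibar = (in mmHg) 0.5898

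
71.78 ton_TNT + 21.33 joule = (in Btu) 2.847e+08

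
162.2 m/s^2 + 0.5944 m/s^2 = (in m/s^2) 162.8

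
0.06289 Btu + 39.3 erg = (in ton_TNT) 1.586e-08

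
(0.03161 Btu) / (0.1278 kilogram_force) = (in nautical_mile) 0.01437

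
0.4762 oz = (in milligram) 1.35e+04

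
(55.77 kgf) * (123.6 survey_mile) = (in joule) 1.088e+08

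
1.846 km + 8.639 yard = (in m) 1854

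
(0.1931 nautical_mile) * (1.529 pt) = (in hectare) 1.929e-05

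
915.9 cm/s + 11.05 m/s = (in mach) 0.05935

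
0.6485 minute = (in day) 0.0004503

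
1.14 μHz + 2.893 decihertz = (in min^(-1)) 17.36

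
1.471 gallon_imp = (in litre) 6.687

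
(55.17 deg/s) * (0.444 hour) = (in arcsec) 3.175e+08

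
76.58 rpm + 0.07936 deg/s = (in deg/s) 459.6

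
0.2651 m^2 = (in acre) 6.551e-05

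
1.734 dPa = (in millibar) 0.001734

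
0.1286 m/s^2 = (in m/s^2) 0.1286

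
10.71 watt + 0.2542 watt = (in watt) 10.96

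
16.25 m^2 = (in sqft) 174.9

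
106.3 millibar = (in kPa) 10.63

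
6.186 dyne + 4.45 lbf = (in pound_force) 4.45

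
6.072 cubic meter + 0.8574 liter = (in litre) 6073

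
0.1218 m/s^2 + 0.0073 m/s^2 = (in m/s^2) 0.1291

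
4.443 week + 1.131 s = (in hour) 746.4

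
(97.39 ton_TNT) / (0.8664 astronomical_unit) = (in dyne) 3.144e+05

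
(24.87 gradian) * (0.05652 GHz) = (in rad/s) 2.208e+07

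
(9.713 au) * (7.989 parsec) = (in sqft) 3.856e+30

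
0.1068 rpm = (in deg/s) 0.6408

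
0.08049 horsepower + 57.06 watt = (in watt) 117.1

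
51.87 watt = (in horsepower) 0.06956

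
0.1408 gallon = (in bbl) 0.003352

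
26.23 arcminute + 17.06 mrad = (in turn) 0.00393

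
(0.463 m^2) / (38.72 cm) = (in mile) 0.000743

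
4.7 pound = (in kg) 2.132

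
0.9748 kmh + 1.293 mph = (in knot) 1.65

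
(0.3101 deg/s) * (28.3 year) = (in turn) 7.688e+05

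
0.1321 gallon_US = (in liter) 0.5001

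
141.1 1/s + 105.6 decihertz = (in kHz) 0.1517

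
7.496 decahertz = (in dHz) 749.6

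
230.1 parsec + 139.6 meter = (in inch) 2.795e+20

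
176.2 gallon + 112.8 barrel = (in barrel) 117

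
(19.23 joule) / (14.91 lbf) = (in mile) 0.0001802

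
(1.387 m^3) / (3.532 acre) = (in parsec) 3.145e-21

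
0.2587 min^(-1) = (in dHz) 0.04312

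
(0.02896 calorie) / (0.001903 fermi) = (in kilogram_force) 6.493e+15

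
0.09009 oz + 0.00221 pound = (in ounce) 0.1255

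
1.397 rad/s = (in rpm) 13.34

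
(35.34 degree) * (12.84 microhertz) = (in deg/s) 0.0004538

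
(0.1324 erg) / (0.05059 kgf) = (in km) 2.669e-11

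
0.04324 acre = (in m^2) 175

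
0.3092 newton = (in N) 0.3092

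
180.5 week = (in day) 1264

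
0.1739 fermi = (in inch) 6.846e-15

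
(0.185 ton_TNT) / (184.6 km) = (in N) 4193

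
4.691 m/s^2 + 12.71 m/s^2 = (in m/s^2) 17.4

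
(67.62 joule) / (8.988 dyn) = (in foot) 2.468e+06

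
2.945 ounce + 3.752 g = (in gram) 87.24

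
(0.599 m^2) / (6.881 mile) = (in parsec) 1.753e-21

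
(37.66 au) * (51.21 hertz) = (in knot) 5.608e+14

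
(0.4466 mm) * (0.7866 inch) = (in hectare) 8.923e-10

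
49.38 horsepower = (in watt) 3.682e+04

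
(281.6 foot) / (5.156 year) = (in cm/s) 5.279e-05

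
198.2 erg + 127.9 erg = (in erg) 326.1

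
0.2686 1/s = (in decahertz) 0.02686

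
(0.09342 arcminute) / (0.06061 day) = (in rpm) 4.955e-08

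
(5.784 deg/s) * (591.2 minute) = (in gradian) 2.28e+05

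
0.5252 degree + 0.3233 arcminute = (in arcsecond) 1910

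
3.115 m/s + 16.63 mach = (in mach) 16.64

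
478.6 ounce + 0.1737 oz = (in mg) 1.357e+07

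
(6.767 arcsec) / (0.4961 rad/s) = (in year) 2.097e-12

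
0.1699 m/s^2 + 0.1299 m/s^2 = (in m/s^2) 0.2998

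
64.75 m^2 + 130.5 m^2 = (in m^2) 195.2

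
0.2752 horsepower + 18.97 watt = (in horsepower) 0.3006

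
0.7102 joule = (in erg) 7.102e+06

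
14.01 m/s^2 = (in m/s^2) 14.01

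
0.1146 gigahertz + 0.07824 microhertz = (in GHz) 0.1146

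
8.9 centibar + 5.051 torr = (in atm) 0.09448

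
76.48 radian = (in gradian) 4869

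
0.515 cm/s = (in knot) 0.01001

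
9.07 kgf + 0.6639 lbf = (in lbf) 20.66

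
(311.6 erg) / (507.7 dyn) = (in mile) 3.814e-06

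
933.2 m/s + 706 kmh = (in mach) 3.317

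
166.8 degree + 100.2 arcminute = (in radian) 2.94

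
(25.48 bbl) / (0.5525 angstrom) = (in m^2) 7.332e+10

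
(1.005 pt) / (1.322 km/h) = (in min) 1.609e-05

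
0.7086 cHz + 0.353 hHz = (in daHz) 3.531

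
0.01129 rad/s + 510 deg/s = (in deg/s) 510.6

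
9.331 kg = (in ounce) 329.1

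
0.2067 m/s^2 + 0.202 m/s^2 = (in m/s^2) 0.4087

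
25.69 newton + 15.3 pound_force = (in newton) 93.75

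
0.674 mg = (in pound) 1.486e-06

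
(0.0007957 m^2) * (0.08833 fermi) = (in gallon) 1.857e-17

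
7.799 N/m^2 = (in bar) 7.799e-05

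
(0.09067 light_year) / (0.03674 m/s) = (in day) 2.702e+11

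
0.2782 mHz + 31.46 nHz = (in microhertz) 278.2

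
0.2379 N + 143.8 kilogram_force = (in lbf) 317.1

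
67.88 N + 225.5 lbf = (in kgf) 109.2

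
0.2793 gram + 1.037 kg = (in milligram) 1.037e+06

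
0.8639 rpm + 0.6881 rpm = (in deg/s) 9.312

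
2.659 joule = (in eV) 1.66e+19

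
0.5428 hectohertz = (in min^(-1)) 3257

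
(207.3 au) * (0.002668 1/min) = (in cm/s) 1.379e+11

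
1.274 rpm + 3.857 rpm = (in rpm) 5.131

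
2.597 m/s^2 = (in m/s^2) 2.597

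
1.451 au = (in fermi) 2.171e+26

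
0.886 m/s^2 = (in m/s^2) 0.886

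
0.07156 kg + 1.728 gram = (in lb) 0.1616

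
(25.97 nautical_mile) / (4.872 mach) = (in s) 28.99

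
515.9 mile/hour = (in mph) 515.9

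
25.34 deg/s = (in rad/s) 0.4423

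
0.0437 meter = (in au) 2.921e-13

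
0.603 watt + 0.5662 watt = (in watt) 1.169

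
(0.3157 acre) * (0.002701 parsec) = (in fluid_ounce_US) 3.601e+21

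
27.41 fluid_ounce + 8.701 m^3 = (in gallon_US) 2299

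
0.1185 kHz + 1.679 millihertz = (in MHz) 0.0001185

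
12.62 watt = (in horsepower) 0.01692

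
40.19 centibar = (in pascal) 4.019e+04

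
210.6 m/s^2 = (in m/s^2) 210.6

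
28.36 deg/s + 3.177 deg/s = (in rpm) 5.256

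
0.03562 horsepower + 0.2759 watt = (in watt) 26.84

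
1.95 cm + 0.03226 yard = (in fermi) 4.9e+13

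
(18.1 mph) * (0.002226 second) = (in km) 1.801e-05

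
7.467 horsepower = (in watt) 5568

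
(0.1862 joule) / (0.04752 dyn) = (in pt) 1.111e+09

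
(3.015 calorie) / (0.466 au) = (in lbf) 4.068e-11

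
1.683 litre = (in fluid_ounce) 56.91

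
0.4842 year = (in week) 25.25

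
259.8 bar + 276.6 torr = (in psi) 3773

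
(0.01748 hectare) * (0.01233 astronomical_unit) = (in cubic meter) 3.224e+11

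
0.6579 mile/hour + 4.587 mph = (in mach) 0.006886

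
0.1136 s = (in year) 3.602e-09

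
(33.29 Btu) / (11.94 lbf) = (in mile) 0.4109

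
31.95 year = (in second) 1.008e+09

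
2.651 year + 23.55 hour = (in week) 138.4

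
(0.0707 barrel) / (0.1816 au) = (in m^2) 4.138e-13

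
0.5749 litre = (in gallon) 0.1519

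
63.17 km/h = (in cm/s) 1755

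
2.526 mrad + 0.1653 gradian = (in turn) 0.0008153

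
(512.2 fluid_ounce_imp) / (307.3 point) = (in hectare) 1.342e-05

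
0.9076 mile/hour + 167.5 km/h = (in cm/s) 4693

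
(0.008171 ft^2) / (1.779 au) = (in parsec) 9.244e-32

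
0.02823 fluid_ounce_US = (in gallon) 0.0002205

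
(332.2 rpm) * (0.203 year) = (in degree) 1.276e+10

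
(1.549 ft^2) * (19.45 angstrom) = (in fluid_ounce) 9.465e-06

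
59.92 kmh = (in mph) 37.23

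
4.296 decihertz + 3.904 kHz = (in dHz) 3.904e+04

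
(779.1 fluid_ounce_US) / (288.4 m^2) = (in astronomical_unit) 5.34e-16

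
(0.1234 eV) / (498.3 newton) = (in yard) 4.339e-23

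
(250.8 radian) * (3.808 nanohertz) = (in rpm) 9.12e-06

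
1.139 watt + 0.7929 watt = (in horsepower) 0.002591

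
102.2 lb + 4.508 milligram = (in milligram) 4.636e+07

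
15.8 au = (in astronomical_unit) 15.8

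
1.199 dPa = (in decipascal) 1.199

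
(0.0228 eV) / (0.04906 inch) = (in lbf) 6.59e-19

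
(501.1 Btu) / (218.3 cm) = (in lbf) 5.445e+04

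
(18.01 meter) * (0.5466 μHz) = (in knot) 1.914e-05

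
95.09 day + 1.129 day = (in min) 1.386e+05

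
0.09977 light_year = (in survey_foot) 3.097e+15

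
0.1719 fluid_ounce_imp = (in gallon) 0.00129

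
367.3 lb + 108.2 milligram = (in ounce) 5877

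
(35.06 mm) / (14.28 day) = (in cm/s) 2.842e-06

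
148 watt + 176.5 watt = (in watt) 324.5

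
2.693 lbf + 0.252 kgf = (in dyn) 1.445e+06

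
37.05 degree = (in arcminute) 2223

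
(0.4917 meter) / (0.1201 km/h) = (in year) 4.674e-07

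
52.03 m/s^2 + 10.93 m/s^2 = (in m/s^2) 62.96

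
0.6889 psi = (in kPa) 4.75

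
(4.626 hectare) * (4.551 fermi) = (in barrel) 1.324e-09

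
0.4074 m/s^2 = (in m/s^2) 0.4074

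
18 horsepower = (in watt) 1.342e+04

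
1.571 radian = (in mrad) 1571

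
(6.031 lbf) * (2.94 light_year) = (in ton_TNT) 1.783e+08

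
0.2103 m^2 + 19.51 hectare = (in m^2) 1.951e+05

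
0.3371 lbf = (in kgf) 0.1529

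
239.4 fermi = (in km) 2.394e-16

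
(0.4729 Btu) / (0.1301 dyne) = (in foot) 1.258e+09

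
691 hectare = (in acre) 1707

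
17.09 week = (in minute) 1.723e+05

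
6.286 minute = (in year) 1.196e-05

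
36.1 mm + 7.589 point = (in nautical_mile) 2.094e-05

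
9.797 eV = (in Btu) 1.488e-21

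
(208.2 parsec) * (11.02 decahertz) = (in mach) 2.079e+18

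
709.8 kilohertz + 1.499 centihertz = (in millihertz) 7.098e+08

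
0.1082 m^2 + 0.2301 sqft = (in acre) 3.202e-05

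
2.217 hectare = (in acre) 5.478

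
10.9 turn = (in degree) 3924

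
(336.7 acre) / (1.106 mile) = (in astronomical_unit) 5.117e-09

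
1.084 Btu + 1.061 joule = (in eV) 7.145e+21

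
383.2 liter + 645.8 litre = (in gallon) 271.8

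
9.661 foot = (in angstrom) 2.945e+10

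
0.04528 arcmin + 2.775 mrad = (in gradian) 0.1775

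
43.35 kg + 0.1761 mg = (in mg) 4.335e+07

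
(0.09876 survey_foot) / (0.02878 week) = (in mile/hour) 3.869e-06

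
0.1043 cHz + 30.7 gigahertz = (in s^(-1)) 3.07e+10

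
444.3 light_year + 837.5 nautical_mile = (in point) 1.192e+22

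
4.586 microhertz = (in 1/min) 0.0002752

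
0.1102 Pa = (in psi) 1.598e-05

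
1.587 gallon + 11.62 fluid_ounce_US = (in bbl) 0.03995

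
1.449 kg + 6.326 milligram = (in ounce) 51.11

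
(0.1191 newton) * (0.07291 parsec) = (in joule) 2.679e+14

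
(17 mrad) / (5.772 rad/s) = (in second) 0.002945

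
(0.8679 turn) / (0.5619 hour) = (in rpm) 0.02574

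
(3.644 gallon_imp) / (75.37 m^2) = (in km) 2.198e-07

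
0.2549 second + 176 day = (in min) 2.534e+05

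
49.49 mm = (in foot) 0.1624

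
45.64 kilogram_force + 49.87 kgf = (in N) 936.6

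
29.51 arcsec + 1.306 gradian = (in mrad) 20.66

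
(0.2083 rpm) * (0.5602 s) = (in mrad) 12.22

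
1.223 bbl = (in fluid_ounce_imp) 6843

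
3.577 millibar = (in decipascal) 3577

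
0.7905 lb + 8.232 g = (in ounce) 12.94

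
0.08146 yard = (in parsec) 2.414e-18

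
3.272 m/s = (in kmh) 11.78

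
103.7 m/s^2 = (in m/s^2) 103.7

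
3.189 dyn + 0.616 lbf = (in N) 2.74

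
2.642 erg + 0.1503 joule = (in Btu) 0.0001425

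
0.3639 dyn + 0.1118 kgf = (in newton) 1.096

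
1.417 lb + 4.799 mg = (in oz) 22.67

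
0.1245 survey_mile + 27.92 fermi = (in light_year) 2.118e-14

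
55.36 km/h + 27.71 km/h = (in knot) 44.85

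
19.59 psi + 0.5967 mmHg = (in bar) 1.351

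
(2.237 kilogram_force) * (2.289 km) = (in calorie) 1.2e+04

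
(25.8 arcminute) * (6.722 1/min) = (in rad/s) 0.0008408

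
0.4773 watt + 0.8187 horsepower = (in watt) 611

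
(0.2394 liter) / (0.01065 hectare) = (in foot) 7.375e-06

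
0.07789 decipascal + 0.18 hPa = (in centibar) 0.01801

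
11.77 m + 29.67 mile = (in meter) 4.776e+04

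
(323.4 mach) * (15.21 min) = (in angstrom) 1.005e+18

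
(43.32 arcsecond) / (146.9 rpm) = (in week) 2.257e-11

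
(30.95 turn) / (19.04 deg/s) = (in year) 1.856e-05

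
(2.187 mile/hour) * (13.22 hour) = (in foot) 1.527e+05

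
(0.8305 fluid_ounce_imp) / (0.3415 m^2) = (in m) 6.91e-05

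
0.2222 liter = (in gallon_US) 0.0587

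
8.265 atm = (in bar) 8.375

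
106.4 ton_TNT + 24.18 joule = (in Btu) 4.219e+08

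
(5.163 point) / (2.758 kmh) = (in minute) 3.962e-05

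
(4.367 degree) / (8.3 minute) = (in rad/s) 0.000153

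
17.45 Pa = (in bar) 0.0001745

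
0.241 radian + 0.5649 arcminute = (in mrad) 241.2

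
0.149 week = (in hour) 25.03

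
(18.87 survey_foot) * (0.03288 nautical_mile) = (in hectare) 0.03502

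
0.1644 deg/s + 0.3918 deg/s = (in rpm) 0.0927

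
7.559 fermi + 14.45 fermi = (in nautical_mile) 1.188e-17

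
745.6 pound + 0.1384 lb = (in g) 3.383e+05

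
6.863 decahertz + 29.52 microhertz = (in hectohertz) 0.6863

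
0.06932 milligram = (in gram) 6.932e-05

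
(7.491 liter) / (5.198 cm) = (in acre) 3.561e-05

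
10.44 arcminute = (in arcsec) 626.4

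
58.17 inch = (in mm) 1478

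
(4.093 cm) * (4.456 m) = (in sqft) 1.963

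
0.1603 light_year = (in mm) 1.517e+18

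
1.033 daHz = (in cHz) 1033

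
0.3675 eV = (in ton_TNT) 1.407e-29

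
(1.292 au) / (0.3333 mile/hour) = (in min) 2.162e+10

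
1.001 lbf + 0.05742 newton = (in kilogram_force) 0.4599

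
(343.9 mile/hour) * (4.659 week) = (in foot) 1.421e+09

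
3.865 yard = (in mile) 0.002196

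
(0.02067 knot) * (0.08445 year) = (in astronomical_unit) 1.893e-07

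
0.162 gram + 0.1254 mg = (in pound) 0.0003574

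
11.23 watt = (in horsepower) 0.01506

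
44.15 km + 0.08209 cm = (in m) 4.415e+04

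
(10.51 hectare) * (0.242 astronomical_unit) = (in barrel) 2.393e+16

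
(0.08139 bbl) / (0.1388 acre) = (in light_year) 2.435e-21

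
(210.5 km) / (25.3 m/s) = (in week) 0.01376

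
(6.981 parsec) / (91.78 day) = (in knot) 5.28e+10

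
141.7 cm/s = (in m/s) 1.417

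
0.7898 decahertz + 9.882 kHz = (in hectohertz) 98.9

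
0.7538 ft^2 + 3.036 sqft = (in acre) 8.7e-05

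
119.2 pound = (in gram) 5.407e+04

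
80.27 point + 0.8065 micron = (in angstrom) 2.832e+08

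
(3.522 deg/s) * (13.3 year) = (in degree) 1.477e+09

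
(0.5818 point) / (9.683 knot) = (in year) 1.307e-12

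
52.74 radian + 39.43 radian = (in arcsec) 1.901e+07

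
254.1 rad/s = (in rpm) 2426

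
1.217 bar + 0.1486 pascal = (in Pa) 1.217e+05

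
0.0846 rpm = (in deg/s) 0.5076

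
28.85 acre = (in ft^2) 1.257e+06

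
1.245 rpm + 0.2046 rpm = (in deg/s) 8.698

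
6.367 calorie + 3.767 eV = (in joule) 26.64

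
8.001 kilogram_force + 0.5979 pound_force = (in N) 81.12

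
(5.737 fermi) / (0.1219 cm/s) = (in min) 7.844e-14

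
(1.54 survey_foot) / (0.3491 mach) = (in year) 1.252e-10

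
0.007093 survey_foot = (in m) 0.002162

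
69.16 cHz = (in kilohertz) 0.0006916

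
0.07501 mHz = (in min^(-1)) 0.004501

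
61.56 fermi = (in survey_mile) 3.825e-17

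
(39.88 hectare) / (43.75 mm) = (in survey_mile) 5664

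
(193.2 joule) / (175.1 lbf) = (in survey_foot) 0.8138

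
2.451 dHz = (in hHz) 0.002451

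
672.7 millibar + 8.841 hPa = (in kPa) 68.15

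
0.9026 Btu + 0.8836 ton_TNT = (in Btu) 3.504e+06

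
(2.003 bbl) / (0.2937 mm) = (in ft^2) 1.167e+04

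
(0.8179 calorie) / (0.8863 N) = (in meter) 3.861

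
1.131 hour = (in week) 0.006732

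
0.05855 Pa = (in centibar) 5.855e-05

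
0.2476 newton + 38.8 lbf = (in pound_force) 38.86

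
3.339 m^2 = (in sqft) 35.94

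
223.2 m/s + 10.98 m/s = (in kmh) 843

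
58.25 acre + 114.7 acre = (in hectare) 69.99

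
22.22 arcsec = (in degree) 0.006172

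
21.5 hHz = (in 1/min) 1.29e+05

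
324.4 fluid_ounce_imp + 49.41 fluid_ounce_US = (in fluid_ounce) 361.1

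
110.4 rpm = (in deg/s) 662.4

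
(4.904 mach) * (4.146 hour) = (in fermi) 2.492e+22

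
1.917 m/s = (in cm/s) 191.7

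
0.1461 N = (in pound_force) 0.03284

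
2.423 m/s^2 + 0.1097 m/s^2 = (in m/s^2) 2.533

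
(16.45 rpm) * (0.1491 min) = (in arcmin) 5.298e+04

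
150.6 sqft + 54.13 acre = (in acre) 54.13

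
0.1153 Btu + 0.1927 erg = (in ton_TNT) 2.907e-08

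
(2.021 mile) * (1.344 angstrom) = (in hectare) 4.371e-11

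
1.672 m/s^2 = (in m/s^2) 1.672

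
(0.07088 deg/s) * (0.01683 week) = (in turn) 2.004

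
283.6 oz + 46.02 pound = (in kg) 28.91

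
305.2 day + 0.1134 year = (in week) 49.51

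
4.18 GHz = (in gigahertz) 4.18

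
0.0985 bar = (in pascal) 9850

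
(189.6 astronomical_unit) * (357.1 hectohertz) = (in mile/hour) 2.266e+18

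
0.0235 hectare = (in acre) 0.05807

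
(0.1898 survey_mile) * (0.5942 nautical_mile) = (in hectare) 33.61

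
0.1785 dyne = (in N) 1.785e-06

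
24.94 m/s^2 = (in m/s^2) 24.94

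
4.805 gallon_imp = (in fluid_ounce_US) 738.6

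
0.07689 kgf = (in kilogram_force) 0.07689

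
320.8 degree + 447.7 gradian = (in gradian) 804.1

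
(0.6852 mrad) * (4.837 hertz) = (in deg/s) 0.1899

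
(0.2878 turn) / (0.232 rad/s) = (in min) 0.1299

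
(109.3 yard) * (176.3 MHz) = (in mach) 5.175e+07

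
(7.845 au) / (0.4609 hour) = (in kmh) 2.546e+09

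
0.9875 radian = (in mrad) 987.5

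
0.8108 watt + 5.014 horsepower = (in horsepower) 5.015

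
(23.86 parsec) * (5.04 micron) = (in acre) 9.169e+08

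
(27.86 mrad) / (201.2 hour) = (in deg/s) 2.204e-06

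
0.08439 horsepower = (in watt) 62.93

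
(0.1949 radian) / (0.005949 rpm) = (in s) 312.9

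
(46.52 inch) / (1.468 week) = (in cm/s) 0.0001331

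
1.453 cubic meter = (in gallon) 383.8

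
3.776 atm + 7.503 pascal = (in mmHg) 2870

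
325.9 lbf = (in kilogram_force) 147.8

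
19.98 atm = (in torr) 1.518e+04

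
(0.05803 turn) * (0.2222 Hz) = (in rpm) 0.7737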